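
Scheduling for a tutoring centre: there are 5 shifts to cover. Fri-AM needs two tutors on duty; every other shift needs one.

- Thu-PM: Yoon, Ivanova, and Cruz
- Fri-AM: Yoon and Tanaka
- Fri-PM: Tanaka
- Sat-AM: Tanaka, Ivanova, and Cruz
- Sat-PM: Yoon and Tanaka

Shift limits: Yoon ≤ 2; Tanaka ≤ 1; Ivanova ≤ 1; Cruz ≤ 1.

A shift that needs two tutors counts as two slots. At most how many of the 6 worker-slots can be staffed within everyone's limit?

Total capacity across all tutors is 2+1+1+1 = 5, and 6 slots are needed, so at most 5 can be filled.
An assignment achieving 5: Thu-PM→Ivanova, Fri-AM→Yoon, Fri-PM→Tanaka, Sat-AM→Cruz, Sat-PM→Yoon.
Loads: Yoon 2/2, Tanaka 1/1, Ivanova 1/1, Cruz 1/1.

5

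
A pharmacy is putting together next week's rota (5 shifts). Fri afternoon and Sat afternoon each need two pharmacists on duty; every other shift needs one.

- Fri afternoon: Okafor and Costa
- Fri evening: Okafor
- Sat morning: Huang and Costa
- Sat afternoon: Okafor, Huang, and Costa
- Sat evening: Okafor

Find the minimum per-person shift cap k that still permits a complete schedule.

With 3 pharmacists and 7 worker-slots to fill, someone must work at least ⌈7/3⌉ = 3 shifts, so k ≥ 3.
k = 3 works: Fri afternoon→Okafor+Costa, Fri evening→Okafor, Sat morning→Huang, Sat afternoon→Huang+Costa, Sat evening→Okafor.
Loads: Okafor 3, Huang 2, Costa 2 — all ≤ 3.

3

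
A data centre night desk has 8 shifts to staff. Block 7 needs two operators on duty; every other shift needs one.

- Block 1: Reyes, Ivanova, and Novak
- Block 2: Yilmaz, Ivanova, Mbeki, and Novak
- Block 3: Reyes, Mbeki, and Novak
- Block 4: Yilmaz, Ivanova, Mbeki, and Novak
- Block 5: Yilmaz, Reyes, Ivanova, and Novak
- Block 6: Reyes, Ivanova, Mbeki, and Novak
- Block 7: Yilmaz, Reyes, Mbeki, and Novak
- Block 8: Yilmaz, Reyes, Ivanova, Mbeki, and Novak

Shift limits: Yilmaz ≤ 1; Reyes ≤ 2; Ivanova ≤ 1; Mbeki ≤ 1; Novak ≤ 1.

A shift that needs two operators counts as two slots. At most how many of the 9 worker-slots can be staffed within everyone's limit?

Total capacity across all operators is 1+2+1+1+1 = 6, and 9 slots are needed, so at most 6 can be filled.
An assignment achieving 6: Block 1→Reyes, Block 2→Yilmaz, Block 3→Reyes, Block 4→Ivanova, Block 5→Novak, Block 6→Mbeki.
Loads: Yilmaz 1/1, Reyes 2/2, Ivanova 1/1, Mbeki 1/1, Novak 1/1.

6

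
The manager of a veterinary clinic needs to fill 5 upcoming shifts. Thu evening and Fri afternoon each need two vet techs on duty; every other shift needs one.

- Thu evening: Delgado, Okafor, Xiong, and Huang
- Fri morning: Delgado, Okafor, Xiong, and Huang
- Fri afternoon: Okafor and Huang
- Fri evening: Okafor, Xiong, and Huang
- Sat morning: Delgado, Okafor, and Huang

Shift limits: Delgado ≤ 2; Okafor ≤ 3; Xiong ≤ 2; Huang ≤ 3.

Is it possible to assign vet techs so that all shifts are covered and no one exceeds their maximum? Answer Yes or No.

Yes

Fri afternoon can only be covered by Okafor and Huang, so that assignment is forced.
One valid schedule: Thu evening→Okafor+Xiong, Fri morning→Delgado, Fri afternoon→Okafor+Huang, Fri evening→Okafor, Sat morning→Delgado.
Loads: Delgado 2/2, Okafor 3/3, Xiong 1/2, Huang 1/3 — all within limits.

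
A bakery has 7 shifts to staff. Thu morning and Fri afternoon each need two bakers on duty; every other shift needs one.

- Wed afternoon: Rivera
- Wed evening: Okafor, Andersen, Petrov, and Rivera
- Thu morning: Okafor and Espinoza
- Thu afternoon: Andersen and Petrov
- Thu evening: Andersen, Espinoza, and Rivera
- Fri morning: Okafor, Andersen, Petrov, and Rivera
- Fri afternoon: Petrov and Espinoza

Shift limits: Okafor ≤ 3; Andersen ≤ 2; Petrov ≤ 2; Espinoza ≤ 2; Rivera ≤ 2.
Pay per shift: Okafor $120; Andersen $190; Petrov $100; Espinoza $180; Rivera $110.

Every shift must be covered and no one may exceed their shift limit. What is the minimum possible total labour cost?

Wed afternoon can only be covered by Rivera, so that assignment is forced.
Thu morning can only be covered by Okafor and Espinoza, so that assignment is forced.
Fri afternoon can only be covered by Petrov and Espinoza, so that assignment is forced.
Picking the cheapest available baker for each shift independently would cost $1100, but that ignores the shift limits.
An optimal schedule: Wed afternoon→Rivera, Wed evening→Okafor, Thu morning→Okafor+Espinoza, Thu afternoon→Petrov, Thu evening→Rivera, Fri morning→Okafor, Fri afternoon→Petrov+Espinoza.
Total: 110 + 120 + 120 + 180 + 100 + 110 + 120 + 100 + 180 = $1140.

$1140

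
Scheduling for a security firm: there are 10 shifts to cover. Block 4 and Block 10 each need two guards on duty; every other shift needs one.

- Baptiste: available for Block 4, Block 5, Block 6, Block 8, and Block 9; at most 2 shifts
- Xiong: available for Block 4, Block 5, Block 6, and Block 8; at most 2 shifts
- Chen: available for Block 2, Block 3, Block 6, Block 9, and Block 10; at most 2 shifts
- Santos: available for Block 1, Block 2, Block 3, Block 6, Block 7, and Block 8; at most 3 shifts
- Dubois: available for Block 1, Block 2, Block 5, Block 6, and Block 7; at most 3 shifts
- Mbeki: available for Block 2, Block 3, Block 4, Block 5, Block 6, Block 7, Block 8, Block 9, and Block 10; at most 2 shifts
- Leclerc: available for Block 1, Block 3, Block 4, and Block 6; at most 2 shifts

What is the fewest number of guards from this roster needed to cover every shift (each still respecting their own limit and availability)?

12 slots to fill and no one can take more than 3, so at least ⌈12/3⌉ = 4 guards are needed.
Any 4 guards together have capacity at most 3+3+2+2 = 10 < 12 slots, so 4 can never suffice.
Baptiste, Chen, Santos, Dubois, and Mbeki alone can cover everything: Block 1→Santos, Block 2→Dubois, Block 3→Chen, Block 4→Baptiste+Mbeki, Block 5→Dubois, Block 6→Dubois, Block 7→Santos, Block 8→Santos, Block 9→Baptiste, Block 10→Chen+Mbeki.

5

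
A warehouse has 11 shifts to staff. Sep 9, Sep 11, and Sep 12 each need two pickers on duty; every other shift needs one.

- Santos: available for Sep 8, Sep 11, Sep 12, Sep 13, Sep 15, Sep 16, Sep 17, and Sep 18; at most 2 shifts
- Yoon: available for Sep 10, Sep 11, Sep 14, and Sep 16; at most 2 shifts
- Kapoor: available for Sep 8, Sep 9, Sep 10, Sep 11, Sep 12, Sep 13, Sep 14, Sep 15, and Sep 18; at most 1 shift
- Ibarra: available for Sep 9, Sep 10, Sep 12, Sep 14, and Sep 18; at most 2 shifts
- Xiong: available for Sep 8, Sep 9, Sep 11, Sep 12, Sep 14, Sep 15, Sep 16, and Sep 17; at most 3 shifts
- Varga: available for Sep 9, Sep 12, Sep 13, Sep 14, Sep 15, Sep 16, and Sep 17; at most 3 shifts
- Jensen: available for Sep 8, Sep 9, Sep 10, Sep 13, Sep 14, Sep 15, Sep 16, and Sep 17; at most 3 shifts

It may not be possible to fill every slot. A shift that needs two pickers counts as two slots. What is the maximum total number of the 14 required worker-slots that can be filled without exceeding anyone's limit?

Total capacity across all pickers is 2+2+1+2+3+3+3 = 16, and 14 slots are needed, so at most 14 can be filled.
An assignment achieving 14: Sep 8→Santos, Sep 9→Ibarra+Xiong, Sep 10→Yoon, Sep 11→Yoon+Kapoor, Sep 12→Ibarra+Xiong, Sep 13→Varga, Sep 14→Jensen, Sep 15→Varga, Sep 16→Varga, Sep 17→Xiong, Sep 18→Santos.
Loads: Santos 2/2, Yoon 2/2, Kapoor 1/1, Ibarra 2/2, Xiong 3/3, Varga 3/3, Jensen 1/3.

14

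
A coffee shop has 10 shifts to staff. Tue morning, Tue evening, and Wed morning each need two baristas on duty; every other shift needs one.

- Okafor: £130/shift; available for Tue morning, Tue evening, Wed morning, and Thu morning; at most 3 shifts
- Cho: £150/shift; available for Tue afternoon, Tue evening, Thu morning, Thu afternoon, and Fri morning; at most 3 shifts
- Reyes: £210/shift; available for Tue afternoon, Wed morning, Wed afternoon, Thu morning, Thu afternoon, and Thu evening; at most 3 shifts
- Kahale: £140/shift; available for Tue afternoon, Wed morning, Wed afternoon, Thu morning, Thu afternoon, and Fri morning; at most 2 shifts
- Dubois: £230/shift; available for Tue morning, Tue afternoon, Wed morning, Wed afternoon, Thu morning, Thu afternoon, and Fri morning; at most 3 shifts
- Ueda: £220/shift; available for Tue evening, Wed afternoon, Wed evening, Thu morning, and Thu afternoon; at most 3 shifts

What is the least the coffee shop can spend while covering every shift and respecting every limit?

£2200

Tue morning can only be covered by Okafor and Dubois, so that assignment is forced.
Wed evening can only be covered by Ueda, so that assignment is forced.
Thu evening can only be covered by Reyes, so that assignment is forced.
Picking the cheapest available barista for each shift independently would cost £2030, but that ignores the shift limits.
An optimal schedule: Tue morning→Okafor+Dubois, Tue afternoon→Cho, Tue evening→Okafor+Cho, Wed morning→Okafor+Kahale, Wed afternoon→Reyes, Wed evening→Ueda, Thu morning→Kahale, Thu afternoon→Reyes, Thu evening→Reyes, Fri morning→Cho.
Total: 130 + 230 + 150 + 130 + 150 + 130 + 140 + 210 + 220 + 140 + 210 + 210 + 150 = £2200.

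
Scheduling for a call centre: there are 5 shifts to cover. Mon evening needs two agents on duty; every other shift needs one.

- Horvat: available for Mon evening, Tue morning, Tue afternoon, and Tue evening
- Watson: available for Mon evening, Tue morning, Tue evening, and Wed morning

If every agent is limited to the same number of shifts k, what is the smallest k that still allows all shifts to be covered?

With 2 agents and 6 worker-slots to fill, someone must work at least ⌈6/2⌉ = 3 shifts, so k ≥ 3.
k = 3 works: Mon evening→Horvat+Watson, Tue morning→Horvat, Tue afternoon→Horvat, Tue evening→Watson, Wed morning→Watson.
Loads: Horvat 3, Watson 3 — all ≤ 3.

3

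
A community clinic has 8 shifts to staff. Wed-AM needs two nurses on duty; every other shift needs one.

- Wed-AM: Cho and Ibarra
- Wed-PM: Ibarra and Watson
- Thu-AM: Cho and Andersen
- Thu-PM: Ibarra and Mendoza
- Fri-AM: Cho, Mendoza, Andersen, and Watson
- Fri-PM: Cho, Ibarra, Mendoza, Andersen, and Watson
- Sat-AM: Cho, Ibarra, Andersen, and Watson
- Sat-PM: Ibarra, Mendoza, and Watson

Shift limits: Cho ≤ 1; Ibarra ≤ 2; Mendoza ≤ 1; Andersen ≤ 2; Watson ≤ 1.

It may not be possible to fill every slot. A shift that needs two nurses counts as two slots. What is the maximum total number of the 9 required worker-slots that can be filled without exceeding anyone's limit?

7

Total capacity across all nurses is 1+2+1+2+1 = 7, and 9 slots are needed, so at most 7 can be filled.
An assignment achieving 7: Wed-AM→Cho+Ibarra, Wed-PM→Ibarra, Thu-AM→Andersen, Thu-PM→Mendoza, Fri-AM→Andersen, Sat-PM→Watson.
Loads: Cho 1/1, Ibarra 2/2, Mendoza 1/1, Andersen 2/2, Watson 1/1.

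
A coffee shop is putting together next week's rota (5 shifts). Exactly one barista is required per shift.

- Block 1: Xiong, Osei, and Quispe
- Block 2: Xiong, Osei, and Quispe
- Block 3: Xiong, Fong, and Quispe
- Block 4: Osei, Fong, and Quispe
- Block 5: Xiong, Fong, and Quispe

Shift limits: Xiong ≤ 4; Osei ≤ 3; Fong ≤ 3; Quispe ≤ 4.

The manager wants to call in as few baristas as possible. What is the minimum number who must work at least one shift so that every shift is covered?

2

5 slots to fill and no one can take more than 4, so at least ⌈5/4⌉ = 2 baristas are needed.
Xiong and Osei alone can cover everything: Block 1→Xiong, Block 2→Xiong, Block 3→Xiong, Block 4→Osei, Block 5→Xiong.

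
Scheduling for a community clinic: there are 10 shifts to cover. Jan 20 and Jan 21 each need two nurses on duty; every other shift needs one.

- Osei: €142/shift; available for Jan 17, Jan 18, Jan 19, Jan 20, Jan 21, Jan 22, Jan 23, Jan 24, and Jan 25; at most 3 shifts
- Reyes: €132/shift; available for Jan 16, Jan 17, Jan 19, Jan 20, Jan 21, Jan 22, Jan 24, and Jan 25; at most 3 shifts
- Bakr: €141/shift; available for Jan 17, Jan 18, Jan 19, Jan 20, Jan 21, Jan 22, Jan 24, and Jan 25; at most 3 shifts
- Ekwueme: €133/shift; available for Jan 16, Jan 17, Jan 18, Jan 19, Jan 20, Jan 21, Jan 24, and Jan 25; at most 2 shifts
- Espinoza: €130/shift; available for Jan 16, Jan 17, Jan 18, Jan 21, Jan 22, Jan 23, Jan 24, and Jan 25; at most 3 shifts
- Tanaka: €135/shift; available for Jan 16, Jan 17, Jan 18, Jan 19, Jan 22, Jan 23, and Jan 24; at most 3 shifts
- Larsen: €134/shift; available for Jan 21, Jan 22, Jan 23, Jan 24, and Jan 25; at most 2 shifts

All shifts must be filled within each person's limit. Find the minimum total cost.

€1590

Picking the cheapest available nurse for each shift independently would cost €1569, but that ignores the shift limits.
An optimal schedule: Jan 16→Espinoza, Jan 17→Reyes, Jan 18→Espinoza, Jan 19→Reyes, Jan 20→Reyes+Ekwueme, Jan 21→Ekwueme+Larsen, Jan 22→Tanaka, Jan 23→Espinoza, Jan 24→Tanaka, Jan 25→Larsen.
Total: 130 + 132 + 130 + 132 + 132 + 133 + 133 + 134 + 135 + 130 + 135 + 134 = €1590.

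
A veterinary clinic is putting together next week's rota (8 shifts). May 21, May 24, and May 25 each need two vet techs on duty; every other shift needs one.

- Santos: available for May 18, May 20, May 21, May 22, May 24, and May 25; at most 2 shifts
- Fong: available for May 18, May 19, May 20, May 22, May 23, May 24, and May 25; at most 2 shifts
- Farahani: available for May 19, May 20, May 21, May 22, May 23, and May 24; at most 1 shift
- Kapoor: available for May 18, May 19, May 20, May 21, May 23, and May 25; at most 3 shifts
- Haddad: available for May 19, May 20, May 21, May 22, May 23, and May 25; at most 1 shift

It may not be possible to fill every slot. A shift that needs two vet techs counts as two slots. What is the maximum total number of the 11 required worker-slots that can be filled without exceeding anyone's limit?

9

Total capacity across all vet techs is 2+2+1+3+1 = 9, and 11 slots are needed, so at most 9 can be filled.
An assignment achieving 9: May 18→Santos, May 19→Fong, May 21→Farahani+Kapoor, May 22→Haddad, May 23→Kapoor, May 24→Santos+Fong, May 25→Kapoor.
Loads: Santos 2/2, Fong 2/2, Farahani 1/1, Kapoor 3/3, Haddad 1/1.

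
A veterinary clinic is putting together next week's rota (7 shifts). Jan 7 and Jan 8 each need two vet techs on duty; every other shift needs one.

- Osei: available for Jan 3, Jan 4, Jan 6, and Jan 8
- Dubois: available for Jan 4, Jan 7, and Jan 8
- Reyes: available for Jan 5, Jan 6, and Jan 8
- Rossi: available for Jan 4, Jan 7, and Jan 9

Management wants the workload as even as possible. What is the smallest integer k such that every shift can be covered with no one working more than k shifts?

3

With 4 vet techs and 9 worker-slots to fill, someone must work at least ⌈9/4⌉ = 3 shifts, so k ≥ 3.
k = 3 works: Jan 3→Osei, Jan 4→Osei, Jan 5→Reyes, Jan 6→Osei, Jan 7→Dubois+Rossi, Jan 8→Dubois+Reyes, Jan 9→Rossi.
Loads: Osei 3, Dubois 2, Reyes 2, Rossi 2 — all ≤ 3.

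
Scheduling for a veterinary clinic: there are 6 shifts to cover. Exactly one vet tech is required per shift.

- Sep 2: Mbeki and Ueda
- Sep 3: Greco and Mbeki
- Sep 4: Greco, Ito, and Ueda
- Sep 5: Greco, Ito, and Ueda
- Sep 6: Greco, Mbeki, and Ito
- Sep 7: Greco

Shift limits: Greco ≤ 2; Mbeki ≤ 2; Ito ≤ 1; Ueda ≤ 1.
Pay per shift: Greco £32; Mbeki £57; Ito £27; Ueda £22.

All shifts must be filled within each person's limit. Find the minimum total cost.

£227

Sep 7 can only be covered by Greco, so that assignment is forced.
Picking the cheapest available vet tech for each shift independently would cost £157, but that ignores the shift limits.
An optimal schedule: Sep 2→Mbeki, Sep 3→Greco, Sep 4→Ito, Sep 5→Ueda, Sep 6→Mbeki, Sep 7→Greco.
Total: 57 + 32 + 27 + 22 + 57 + 32 = £227.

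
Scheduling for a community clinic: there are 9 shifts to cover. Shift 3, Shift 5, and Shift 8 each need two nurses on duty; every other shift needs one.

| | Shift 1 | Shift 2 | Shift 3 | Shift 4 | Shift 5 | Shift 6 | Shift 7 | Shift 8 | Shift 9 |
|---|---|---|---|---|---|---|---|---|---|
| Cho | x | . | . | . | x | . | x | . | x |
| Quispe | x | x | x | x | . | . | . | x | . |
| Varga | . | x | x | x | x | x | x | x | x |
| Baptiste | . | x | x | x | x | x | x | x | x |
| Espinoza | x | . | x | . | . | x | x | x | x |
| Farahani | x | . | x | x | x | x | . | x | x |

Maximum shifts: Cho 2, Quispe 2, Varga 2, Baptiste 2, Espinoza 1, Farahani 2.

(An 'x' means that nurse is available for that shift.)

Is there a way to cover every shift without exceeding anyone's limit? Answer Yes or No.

No

Total capacity is 2+2+2+2+1+2 = 11 but 12 worker-slots are needed — infeasible.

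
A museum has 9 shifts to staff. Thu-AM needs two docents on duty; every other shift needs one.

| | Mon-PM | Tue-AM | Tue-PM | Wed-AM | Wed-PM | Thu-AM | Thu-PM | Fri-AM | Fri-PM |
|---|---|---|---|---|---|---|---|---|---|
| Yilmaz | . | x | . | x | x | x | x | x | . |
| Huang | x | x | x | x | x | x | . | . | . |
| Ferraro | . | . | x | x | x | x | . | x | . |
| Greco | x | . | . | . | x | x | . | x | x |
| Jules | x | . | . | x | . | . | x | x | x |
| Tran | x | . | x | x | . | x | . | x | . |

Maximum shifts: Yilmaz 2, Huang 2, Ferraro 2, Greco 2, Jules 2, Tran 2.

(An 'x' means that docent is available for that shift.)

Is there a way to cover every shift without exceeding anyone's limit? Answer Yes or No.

One valid schedule: Mon-PM→Huang, Tue-AM→Yilmaz, Tue-PM→Huang, Wed-AM→Ferraro, Wed-PM→Ferraro, Thu-AM→Greco+Tran, Thu-PM→Yilmaz, Fri-AM→Jules, Fri-PM→Greco.
Loads: Yilmaz 2/2, Huang 2/2, Ferraro 2/2, Greco 2/2, Jules 1/2, Tran 1/2 — all within limits.

Yes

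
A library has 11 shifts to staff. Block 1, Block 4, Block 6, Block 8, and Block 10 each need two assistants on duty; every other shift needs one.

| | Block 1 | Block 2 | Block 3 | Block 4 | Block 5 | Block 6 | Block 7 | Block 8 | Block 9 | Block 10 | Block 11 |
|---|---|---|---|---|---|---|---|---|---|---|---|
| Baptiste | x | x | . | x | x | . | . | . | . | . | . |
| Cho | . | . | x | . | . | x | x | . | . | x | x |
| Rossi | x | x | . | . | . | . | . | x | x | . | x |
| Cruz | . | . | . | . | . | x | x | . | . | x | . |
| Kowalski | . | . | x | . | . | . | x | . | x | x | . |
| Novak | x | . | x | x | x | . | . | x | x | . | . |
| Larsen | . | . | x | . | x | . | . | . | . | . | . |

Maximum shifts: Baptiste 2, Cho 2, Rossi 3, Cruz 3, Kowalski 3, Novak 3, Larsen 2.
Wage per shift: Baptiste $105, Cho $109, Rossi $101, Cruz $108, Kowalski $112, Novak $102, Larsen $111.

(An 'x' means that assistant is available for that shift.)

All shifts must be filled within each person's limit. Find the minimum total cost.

Block 4 can only be covered by Baptiste and Novak, so that assignment is forced.
Block 6 can only be covered by Cho and Cruz, so that assignment is forced.
Block 8 can only be covered by Rossi and Novak, so that assignment is forced.
Picking the cheapest available assistant for each shift independently would cost $1662, but that ignores the shift limits.
An optimal schedule: Block 1→Novak+Baptiste, Block 2→Rossi, Block 3→Larsen, Block 4→Novak+Baptiste, Block 5→Larsen, Block 6→Cruz+Cho, Block 7→Cruz, Block 8→Rossi+Novak, Block 9→Kowalski, Block 10→Cruz+Cho, Block 11→Rossi.
Total: 102 + 105 + 101 + 111 + 102 + 105 + 111 + 108 + 109 + 108 + 101 + 102 + 112 + 108 + 109 + 101 = $1695.

$1695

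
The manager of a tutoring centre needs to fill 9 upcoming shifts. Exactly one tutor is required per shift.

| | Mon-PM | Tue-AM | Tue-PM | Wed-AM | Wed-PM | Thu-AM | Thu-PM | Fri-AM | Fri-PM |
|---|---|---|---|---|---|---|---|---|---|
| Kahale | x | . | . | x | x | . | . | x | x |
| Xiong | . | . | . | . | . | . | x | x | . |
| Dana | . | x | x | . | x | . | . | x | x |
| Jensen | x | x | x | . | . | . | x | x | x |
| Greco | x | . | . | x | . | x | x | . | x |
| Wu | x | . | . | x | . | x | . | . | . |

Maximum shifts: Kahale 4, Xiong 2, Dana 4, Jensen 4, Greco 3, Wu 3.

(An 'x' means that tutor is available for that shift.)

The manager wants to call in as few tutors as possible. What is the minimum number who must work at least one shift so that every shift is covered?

3

9 slots to fill and no one can take more than 4, so at least ⌈9/4⌉ = 3 tutors are needed.
Kahale, Dana, and Greco alone can cover everything: Mon-PM→Kahale, Tue-AM→Dana, Tue-PM→Dana, Wed-AM→Kahale, Wed-PM→Kahale, Thu-AM→Greco, Thu-PM→Greco, Fri-AM→Kahale, Fri-PM→Dana.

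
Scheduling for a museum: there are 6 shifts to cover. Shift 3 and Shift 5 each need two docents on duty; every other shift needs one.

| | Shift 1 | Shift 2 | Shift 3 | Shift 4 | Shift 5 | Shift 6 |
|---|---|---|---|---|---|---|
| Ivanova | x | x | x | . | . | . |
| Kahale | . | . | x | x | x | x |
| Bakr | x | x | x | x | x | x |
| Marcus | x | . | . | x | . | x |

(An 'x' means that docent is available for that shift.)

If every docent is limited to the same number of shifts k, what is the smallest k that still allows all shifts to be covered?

2

With 4 docents and 8 worker-slots to fill, someone must work at least ⌈8/4⌉ = 2 shifts, so k ≥ 2.
k = 2 works: Shift 1→Ivanova, Shift 2→Ivanova, Shift 3→Kahale+Bakr, Shift 4→Marcus, Shift 5→Kahale+Bakr, Shift 6→Marcus.
Loads: Ivanova 2, Kahale 2, Bakr 2, Marcus 2 — all ≤ 2.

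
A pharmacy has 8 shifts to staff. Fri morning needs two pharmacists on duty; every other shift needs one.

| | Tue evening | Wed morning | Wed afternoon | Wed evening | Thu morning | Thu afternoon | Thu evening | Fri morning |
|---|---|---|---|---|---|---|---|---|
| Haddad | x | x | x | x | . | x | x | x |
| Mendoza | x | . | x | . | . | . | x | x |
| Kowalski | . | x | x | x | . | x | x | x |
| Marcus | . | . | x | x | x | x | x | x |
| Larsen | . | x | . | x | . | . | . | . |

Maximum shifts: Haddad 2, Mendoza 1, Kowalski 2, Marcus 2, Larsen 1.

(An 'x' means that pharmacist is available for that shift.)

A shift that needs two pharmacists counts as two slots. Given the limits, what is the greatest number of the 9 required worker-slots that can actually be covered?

8

Total capacity across all pharmacists is 2+1+2+2+1 = 8, and 9 slots are needed, so at most 8 can be filled.
An assignment achieving 8: Tue evening→Haddad, Wed morning→Haddad, Wed afternoon→Mendoza, Wed evening→Larsen, Thu morning→Marcus, Thu afternoon→Kowalski, Thu evening→Kowalski, Fri morning→Marcus.
Loads: Haddad 2/2, Mendoza 1/1, Kowalski 2/2, Marcus 2/2, Larsen 1/1.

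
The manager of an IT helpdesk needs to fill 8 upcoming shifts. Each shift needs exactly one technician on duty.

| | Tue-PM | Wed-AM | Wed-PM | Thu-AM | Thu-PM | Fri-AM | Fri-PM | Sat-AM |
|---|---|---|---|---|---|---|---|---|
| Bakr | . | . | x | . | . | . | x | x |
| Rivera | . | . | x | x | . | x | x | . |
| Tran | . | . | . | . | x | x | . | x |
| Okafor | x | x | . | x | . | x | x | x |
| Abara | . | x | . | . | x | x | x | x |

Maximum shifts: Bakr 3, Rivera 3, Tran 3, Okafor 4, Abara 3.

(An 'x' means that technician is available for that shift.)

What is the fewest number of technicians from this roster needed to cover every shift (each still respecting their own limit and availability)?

8 slots to fill and no one can take more than 4, so at least ⌈8/4⌉ = 2 technicians are needed.
Any 2 technicians together have capacity at most 4+3 = 7 < 8 slots, so 2 can never suffice.
Bakr, Tran, and Okafor alone can cover everything: Tue-PM→Okafor, Wed-AM→Okafor, Wed-PM→Bakr, Thu-AM→Okafor, Thu-PM→Tran, Fri-AM→Tran, Fri-PM→Bakr, Sat-AM→Bakr.

3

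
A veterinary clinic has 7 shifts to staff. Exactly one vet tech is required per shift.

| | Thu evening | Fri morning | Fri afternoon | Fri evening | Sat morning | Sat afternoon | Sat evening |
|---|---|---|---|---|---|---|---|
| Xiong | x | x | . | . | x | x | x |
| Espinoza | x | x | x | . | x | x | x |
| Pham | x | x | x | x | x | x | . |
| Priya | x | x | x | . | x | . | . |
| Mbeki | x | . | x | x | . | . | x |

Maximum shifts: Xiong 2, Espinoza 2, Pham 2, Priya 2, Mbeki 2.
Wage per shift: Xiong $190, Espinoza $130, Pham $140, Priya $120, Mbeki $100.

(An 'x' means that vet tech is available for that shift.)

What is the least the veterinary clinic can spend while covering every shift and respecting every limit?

$840

Picking the cheapest available vet tech for each shift independently would cost $770, but that ignores the shift limits.
An optimal schedule: Thu evening→Pham, Fri morning→Priya, Fri afternoon→Priya, Fri evening→Mbeki, Sat morning→Espinoza, Sat afternoon→Espinoza, Sat evening→Mbeki.
Total: 140 + 120 + 120 + 100 + 130 + 130 + 100 = $840.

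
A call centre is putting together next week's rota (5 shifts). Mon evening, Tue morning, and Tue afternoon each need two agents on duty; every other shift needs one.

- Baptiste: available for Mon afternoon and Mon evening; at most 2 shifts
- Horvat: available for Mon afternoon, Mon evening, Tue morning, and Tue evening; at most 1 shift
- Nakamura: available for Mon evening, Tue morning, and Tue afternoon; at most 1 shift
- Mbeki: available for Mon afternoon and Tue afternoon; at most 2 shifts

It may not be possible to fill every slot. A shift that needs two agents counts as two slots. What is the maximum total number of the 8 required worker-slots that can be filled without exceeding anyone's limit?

Total capacity across all agents is 2+1+1+2 = 6, and 8 slots are needed, so at most 6 can be filled.
Shifts {Mon evening, Tue morning} need 4 slots but only Baptiste, Horvat, and Nakamura are available for them, supplying at most 3 — so at least 1 slot must go unfilled.
An assignment achieving 5: Mon afternoon→Baptiste, Mon evening→Baptiste, Tue morning→Nakamura, Tue afternoon→Mbeki, Tue evening→Horvat.
Loads: Baptiste 2/2, Horvat 1/1, Nakamura 1/1, Mbeki 1/2.

5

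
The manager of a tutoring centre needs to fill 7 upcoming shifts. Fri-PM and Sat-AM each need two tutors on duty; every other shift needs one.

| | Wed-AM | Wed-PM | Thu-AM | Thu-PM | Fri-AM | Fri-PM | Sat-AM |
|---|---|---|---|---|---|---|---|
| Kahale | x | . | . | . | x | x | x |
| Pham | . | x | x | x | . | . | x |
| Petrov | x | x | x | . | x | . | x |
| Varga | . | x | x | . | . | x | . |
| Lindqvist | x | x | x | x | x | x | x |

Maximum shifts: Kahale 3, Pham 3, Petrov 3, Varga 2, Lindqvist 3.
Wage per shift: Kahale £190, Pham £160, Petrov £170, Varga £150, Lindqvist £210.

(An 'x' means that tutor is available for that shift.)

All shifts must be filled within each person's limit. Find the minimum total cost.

£1480

Picking the cheapest available tutor for each shift independently would cost £1470, but that ignores the shift limits.
An optimal schedule: Wed-AM→Petrov, Wed-PM→Varga, Thu-AM→Pham, Thu-PM→Pham, Fri-AM→Petrov, Fri-PM→Varga+Kahale, Sat-AM→Pham+Petrov.
Total: 170 + 150 + 160 + 160 + 170 + 150 + 190 + 160 + 170 = £1480.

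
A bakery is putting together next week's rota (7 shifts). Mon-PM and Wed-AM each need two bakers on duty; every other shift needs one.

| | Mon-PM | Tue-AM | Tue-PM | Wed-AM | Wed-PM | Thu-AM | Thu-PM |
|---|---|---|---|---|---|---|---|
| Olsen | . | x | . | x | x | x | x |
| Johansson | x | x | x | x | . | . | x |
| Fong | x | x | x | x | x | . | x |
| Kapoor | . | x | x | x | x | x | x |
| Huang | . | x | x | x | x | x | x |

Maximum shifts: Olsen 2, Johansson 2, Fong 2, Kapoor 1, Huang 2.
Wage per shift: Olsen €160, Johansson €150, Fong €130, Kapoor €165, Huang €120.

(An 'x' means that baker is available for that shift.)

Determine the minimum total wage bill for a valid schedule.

€1285

Mon-PM can only be covered by Johansson and Fong, so that assignment is forced.
Picking the cheapest available baker for each shift independently would cost €1130, but that ignores the shift limits.
An optimal schedule: Mon-PM→Johansson+Fong, Tue-AM→Fong, Tue-PM→Johansson, Wed-AM→Kapoor+Huang, Wed-PM→Olsen, Thu-AM→Olsen, Thu-PM→Huang.
Total: 150 + 130 + 130 + 150 + 165 + 120 + 160 + 160 + 120 = €1285.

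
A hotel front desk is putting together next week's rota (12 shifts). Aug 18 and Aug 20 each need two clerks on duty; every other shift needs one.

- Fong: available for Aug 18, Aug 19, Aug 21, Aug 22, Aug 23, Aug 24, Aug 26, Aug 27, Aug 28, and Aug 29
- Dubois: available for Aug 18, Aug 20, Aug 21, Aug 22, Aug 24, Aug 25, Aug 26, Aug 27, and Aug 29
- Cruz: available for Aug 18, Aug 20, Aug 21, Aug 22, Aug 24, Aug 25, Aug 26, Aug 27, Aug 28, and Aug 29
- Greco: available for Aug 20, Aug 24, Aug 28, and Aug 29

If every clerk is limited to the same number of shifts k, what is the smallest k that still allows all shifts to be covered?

With 4 clerks and 14 worker-slots to fill, someone must work at least ⌈14/4⌉ = 4 shifts, so k ≥ 4.
k = 4 works: Aug 18→Fong+Dubois, Aug 19→Fong, Aug 20→Dubois+Cruz, Aug 21→Fong, Aug 22→Dubois, Aug 23→Fong, Aug 24→Greco, Aug 25→Dubois, Aug 26→Cruz, Aug 27→Cruz, Aug 28→Cruz, Aug 29→Greco.
Loads: Fong 4, Dubois 4, Cruz 4, Greco 2 — all ≤ 4.

4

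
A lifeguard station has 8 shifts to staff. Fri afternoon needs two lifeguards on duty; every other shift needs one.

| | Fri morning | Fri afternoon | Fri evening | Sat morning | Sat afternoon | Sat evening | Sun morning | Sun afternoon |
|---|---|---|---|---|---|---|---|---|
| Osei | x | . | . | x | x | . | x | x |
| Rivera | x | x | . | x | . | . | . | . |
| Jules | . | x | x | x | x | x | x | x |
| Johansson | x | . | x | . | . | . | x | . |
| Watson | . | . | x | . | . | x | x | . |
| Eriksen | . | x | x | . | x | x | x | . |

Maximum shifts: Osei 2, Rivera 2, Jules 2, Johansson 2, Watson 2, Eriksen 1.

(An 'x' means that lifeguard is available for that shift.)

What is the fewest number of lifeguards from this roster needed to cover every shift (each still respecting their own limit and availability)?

9 slots to fill and no one can take more than 2, so at least ⌈9/2⌉ = 5 lifeguards are needed.
Osei, Rivera, Jules, Johansson, and Watson alone can cover everything: Fri morning→Johansson, Fri afternoon→Rivera+Jules, Fri evening→Johansson, Sat morning→Rivera, Sat afternoon→Osei, Sat evening→Jules, Sun morning→Watson, Sun afternoon→Osei.

5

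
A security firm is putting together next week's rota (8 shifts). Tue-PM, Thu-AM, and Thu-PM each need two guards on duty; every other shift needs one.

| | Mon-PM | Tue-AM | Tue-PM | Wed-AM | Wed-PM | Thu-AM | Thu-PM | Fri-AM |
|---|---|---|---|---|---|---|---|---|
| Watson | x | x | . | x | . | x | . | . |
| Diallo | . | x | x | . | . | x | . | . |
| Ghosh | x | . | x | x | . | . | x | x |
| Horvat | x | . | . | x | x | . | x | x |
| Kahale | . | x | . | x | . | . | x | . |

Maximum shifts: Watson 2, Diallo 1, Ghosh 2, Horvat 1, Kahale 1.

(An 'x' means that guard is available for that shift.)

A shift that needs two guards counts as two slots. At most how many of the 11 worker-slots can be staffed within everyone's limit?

Total capacity across all guards is 2+1+2+1+1 = 7, and 11 slots are needed, so at most 7 can be filled.
An assignment achieving 7: Mon-PM→Watson, Tue-AM→Kahale, Tue-PM→Diallo+Ghosh, Wed-PM→Horvat, Thu-AM→Watson, Fri-AM→Ghosh.
Loads: Watson 2/2, Diallo 1/1, Ghosh 2/2, Horvat 1/1, Kahale 1/1.

7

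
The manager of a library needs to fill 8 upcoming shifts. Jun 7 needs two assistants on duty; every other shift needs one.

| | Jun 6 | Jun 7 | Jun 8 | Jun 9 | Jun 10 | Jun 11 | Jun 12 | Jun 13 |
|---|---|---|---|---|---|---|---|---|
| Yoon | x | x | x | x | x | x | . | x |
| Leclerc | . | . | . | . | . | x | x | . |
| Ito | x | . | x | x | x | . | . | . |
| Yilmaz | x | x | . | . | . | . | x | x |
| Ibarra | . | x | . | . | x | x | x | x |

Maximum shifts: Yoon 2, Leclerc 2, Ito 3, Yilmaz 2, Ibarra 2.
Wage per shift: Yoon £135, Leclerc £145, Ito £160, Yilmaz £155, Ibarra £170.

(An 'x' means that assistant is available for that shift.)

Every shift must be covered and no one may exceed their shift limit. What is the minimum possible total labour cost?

£1350

Picking the cheapest available assistant for each shift independently would cost £1245, but that ignores the shift limits.
An optimal schedule: Jun 6→Ito, Jun 7→Yoon+Yilmaz, Jun 8→Yoon, Jun 9→Ito, Jun 10→Ito, Jun 11→Leclerc, Jun 12→Leclerc, Jun 13→Yilmaz.
Total: 160 + 135 + 155 + 135 + 160 + 160 + 145 + 145 + 155 = £1350.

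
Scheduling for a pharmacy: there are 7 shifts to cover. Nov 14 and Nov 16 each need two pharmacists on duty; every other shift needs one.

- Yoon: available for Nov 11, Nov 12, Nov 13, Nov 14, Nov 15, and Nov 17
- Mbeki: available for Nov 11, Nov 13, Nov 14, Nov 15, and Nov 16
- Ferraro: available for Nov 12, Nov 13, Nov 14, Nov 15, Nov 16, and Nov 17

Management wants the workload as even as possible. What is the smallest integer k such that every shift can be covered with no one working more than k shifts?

With 3 pharmacists and 9 worker-slots to fill, someone must work at least ⌈9/3⌉ = 3 shifts, so k ≥ 3.
k = 3 works: Nov 11→Yoon, Nov 12→Yoon, Nov 13→Mbeki, Nov 14→Mbeki+Ferraro, Nov 15→Ferraro, Nov 16→Mbeki+Ferraro, Nov 17→Yoon.
Loads: Yoon 3, Mbeki 3, Ferraro 3 — all ≤ 3.

3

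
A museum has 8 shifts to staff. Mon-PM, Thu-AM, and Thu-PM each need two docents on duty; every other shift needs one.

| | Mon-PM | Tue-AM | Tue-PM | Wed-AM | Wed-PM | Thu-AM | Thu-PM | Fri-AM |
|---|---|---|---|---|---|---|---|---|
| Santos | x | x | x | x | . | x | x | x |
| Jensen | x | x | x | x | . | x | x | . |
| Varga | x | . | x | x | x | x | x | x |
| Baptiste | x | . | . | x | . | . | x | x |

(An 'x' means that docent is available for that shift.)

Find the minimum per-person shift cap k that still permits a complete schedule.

With 4 docents and 11 worker-slots to fill, someone must work at least ⌈11/4⌉ = 3 shifts, so k ≥ 3.
k = 3 works: Mon-PM→Jensen+Baptiste, Tue-AM→Santos, Tue-PM→Santos, Wed-AM→Jensen, Wed-PM→Varga, Thu-AM→Santos+Jensen, Thu-PM→Varga+Baptiste, Fri-AM→Varga.
Loads: Santos 3, Jensen 3, Varga 3, Baptiste 2 — all ≤ 3.

3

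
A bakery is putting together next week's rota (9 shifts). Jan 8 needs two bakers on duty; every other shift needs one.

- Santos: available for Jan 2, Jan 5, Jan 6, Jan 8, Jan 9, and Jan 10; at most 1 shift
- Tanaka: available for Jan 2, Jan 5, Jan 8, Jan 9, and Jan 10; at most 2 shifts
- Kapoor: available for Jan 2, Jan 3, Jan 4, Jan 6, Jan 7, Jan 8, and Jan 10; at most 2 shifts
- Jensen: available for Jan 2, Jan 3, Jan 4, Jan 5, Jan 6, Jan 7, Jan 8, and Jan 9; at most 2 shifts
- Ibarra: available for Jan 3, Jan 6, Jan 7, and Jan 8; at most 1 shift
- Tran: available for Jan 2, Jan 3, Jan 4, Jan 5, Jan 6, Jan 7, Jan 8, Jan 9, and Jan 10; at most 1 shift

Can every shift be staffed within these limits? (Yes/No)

Total capacity is 1+2+2+2+1+1 = 9 but 10 worker-slots are needed — infeasible.

No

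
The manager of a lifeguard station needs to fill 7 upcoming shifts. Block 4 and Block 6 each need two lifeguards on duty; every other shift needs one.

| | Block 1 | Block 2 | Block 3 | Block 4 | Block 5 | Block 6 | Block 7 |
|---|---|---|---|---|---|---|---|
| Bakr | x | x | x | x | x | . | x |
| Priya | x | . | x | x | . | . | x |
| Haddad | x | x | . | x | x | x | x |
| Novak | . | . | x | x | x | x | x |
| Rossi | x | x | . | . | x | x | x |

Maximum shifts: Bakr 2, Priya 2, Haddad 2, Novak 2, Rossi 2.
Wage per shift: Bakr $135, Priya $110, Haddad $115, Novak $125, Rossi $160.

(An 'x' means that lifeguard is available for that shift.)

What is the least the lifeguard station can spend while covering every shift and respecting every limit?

$1130

Picking the cheapest available lifeguard for each shift independently would cost $1025, but that ignores the shift limits.
An optimal schedule: Block 1→Priya, Block 2→Bakr, Block 3→Bakr, Block 4→Priya+Novak, Block 5→Haddad, Block 6→Haddad+Novak, Block 7→Rossi.
Total: 110 + 135 + 135 + 110 + 125 + 115 + 115 + 125 + 160 = $1130.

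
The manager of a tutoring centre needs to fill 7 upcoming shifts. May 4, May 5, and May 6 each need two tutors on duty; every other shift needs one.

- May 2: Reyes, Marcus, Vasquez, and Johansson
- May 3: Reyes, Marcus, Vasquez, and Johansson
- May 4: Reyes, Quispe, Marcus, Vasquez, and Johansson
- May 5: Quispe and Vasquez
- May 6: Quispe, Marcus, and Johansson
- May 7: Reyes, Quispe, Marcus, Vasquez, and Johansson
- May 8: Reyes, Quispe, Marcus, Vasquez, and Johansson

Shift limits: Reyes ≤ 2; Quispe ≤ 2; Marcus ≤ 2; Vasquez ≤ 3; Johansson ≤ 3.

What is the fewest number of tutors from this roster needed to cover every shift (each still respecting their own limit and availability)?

4

10 slots to fill and no one can take more than 3, so at least ⌈10/3⌉ = 4 tutors are needed.
Reyes, Quispe, Vasquez, and Johansson alone can cover everything: May 2→Reyes, May 3→Reyes, May 4→Vasquez+Johansson, May 5→Quispe+Vasquez, May 6→Quispe+Johansson, May 7→Vasquez, May 8→Johansson.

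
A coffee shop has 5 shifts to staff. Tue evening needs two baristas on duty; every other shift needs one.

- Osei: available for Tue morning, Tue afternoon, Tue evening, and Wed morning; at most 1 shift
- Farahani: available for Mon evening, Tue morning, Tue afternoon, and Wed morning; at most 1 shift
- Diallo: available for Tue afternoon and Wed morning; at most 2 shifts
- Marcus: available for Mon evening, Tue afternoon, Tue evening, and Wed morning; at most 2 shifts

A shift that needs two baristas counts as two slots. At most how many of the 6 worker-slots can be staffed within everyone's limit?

6

Total capacity across all baristas is 1+1+2+2 = 6, and 6 slots are needed, so at most 6 can be filled.
An assignment achieving 6: Mon evening→Marcus, Tue morning→Farahani, Tue afternoon→Diallo, Tue evening→Osei+Marcus, Wed morning→Diallo.
Loads: Osei 1/1, Farahani 1/1, Diallo 2/2, Marcus 2/2.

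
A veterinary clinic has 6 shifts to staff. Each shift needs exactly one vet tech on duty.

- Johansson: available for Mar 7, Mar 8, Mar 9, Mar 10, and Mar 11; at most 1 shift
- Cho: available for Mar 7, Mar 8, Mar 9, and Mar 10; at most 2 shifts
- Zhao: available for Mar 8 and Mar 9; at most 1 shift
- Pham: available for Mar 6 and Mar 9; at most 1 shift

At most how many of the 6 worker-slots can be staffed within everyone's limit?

Total capacity across all vet techs is 1+2+1+1 = 5, and 6 slots are needed, so at most 5 can be filled.
An assignment achieving 5: Mar 6→Pham, Mar 7→Cho, Mar 8→Zhao, Mar 10→Cho, Mar 11→Johansson.
Loads: Johansson 1/1, Cho 2/2, Zhao 1/1, Pham 1/1.

5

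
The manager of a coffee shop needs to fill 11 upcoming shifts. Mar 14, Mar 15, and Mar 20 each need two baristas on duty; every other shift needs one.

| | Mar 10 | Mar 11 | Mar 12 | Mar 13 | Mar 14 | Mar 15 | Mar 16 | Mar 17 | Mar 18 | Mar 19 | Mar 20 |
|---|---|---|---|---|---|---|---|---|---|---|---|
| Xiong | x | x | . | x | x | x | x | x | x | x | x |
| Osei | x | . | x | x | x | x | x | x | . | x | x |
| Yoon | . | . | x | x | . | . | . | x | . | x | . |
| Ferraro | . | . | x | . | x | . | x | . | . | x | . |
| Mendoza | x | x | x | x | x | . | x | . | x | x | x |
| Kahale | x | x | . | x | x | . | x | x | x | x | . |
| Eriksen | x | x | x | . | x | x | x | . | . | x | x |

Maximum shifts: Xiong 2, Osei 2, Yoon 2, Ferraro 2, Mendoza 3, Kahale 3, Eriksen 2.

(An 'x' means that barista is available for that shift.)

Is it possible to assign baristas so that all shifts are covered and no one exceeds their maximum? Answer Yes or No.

Yes

One valid schedule: Mar 10→Mendoza, Mar 11→Mendoza, Mar 12→Yoon, Mar 13→Yoon, Mar 14→Kahale+Eriksen, Mar 15→Xiong+Osei, Mar 16→Ferraro, Mar 17→Osei, Mar 18→Xiong, Mar 19→Ferraro, Mar 20→Mendoza+Eriksen.
Loads: Xiong 2/2, Osei 2/2, Yoon 2/2, Ferraro 2/2, Mendoza 3/3, Kahale 1/3, Eriksen 2/2 — all within limits.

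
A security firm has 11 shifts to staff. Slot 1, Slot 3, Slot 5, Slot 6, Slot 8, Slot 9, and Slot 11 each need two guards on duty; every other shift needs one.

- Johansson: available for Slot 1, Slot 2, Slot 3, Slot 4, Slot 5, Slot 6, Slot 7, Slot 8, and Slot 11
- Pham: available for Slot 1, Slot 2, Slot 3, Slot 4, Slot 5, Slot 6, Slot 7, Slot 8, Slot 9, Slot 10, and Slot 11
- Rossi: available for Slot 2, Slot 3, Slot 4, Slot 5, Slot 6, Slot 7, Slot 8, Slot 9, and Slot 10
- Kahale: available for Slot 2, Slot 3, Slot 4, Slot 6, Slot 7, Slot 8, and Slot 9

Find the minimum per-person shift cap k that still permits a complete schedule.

With 4 guards and 18 worker-slots to fill, someone must work at least ⌈18/4⌉ = 5 shifts, so k ≥ 5.
k = 5 works: Slot 1→Johansson+Pham, Slot 2→Johansson, Slot 3→Rossi+Kahale, Slot 4→Johansson, Slot 5→Johansson+Pham, Slot 6→Rossi+Kahale, Slot 7→Rossi, Slot 8→Rossi+Kahale, Slot 9→Pham+Rossi, Slot 10→Pham, Slot 11→Johansson+Pham.
Loads: Johansson 5, Pham 5, Rossi 5, Kahale 3 — all ≤ 5.

5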